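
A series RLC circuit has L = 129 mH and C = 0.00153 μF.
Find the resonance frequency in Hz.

Step 1 — Resonance condition Im(Z)=0 gives ω₀ = 1/√(LC).
Step 2 — ω₀ = 1/√(0.129·1.53e-09) = 7.118e+04 rad/s.
Step 3 — f₀ = ω₀/(2π) = 1.133e+04 Hz.

f₀ = 1.133e+04 Hz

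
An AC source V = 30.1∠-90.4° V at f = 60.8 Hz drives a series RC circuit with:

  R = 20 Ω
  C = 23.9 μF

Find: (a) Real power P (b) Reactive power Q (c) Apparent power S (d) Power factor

Step 1 — Angular frequency: ω = 2π·f = 2π·60.8 = 382 rad/s.
Step 2 — Component impedances:
  R: Z = R = 20 Ω
  C: Z = 1/(jωC) = -j/(ω·C) = 0 - j109.5 Ω
Step 3 — Series combination: Z_total = R + C = 20 - j109.5 Ω = 111.3∠-79.7° Ω.
Step 4 — Source phasor: V = 30.1∠-90.4° V = -0.2101 - j30.1 V.
Step 5 — Current: I = V / Z = 0.2656 - j0.05042 A = 0.2703∠-10.7° A.
Step 6 — Complex power: S = V·I* = 1.462 - j8.005 VA.
Step 7 — Real power: P = Re(S) = 1.462 W.
Step 8 — Reactive power: Q = Im(S) = -8.005 VAR.
Step 9 — Apparent power: |S| = 8.138 VA.
Step 10 — Power factor: PF = P/|S| = 0.1796 (leading).

(a) P = 1.462 W  (b) Q = -8.005 VAR  (c) S = 8.138 VA  (d) PF = 0.1796 (leading)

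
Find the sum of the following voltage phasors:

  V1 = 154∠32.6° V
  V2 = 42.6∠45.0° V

Step 1 — Convert each phasor to rectangular form:
  V1 = 154·(cos(32.6°) + j·sin(32.6°)) = 129.7 + j82.97 V
  V2 = 42.6·(cos(45.0°) + j·sin(45.0°)) = 30.12 + j30.12 V
Step 2 — Sum components: V_total = 159.9 + j113.1 V.
Step 3 — Convert to polar: |V_total| = 195.8 V, ∠V_total = 35.3°.

V_total = 195.8∠35.3° V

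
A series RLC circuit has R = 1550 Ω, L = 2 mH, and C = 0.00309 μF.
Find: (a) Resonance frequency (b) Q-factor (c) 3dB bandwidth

Step 1 — Resonance: ω₀ = 1/√(LC) = 1/√(0.002·3.09e-09) = 4.023e+05 rad/s.
Step 2 — f₀ = ω₀/(2π) = 6.402e+04 Hz.
Step 3 — Series Q: Q = ω₀L/R = 4.023e+05·0.002/1550 = 0.519.
Step 4 — Bandwidth: Δω = ω₀/Q = 7.75e+05 rad/s; BW = Δω/(2π) = 1.233e+05 Hz.

(a) f₀ = 6.402e+04 Hz  (b) Q = 0.519  (c) BW = 1.233e+05 Hz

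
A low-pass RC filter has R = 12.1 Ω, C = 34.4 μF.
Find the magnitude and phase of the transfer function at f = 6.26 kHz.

Step 1 — Angular frequency: ω = 2π·6260 = 3.933e+04 rad/s.
Step 2 — Transfer function: H(jω) = 1/(1 + jωRC).
Step 3 — Denominator: 1 + jωRC = 1 + j·3.933e+04·12.1·3.44e-05 = 1 + j16.37.
Step 4 — H = 0.003717 - j0.06085.
Step 5 — Magnitude: |H| = 0.06097 (-24.3 dB); phase: φ = -86.5°.

|H| = 0.06097 (-24.3 dB), φ = -86.5°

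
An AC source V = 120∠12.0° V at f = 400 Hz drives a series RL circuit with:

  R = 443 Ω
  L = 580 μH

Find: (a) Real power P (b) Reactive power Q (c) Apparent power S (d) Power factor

Step 1 — Angular frequency: ω = 2π·f = 2π·400 = 2513 rad/s.
Step 2 — Component impedances:
  R: Z = R = 443 Ω
  L: Z = jωL = j·2513·0.00058 = 0 + j1.458 Ω
Step 3 — Series combination: Z_total = R + L = 443 + j1.458 Ω = 443∠0.2° Ω.
Step 4 — Source phasor: V = 120∠12.0° V = 117.4 + j24.95 V.
Step 5 — Current: I = V / Z = 0.2651 + j0.05545 A = 0.2709∠11.8° A.
Step 6 — Complex power: S = V·I* = 32.51 + j0.107 VA.
Step 7 — Real power: P = Re(S) = 32.51 W.
Step 8 — Reactive power: Q = Im(S) = 0.107 VAR.
Step 9 — Apparent power: |S| = 32.51 VA.
Step 10 — Power factor: PF = P/|S| = 1 (lagging).

(a) P = 32.51 W  (b) Q = 0.107 VAR  (c) S = 32.51 VA  (d) PF = 1 (lagging)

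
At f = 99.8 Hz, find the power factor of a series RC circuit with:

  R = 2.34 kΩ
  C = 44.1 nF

Step 1 — Angular frequency: ω = 2π·f = 2π·99.8 = 627.1 rad/s.
Step 2 — Component impedances:
  R: Z = R = 2340 Ω
  C: Z = 1/(jωC) = -j/(ω·C) = 0 - j3.616e+04 Ω
Step 3 — Series combination: Z_total = R + C = 2340 - j3.616e+04 Ω = 3.624e+04∠-86.3° Ω.
Step 4 — Power factor: PF = cos(φ) = Re(Z)/|Z| = 2340/3.624e+04 = 0.06457.
Step 5 — Type: Im(Z) = -3.616e+04 ⇒ leading (phase φ = -86.3°).

PF = 0.06457 (leading, φ = -86.3°)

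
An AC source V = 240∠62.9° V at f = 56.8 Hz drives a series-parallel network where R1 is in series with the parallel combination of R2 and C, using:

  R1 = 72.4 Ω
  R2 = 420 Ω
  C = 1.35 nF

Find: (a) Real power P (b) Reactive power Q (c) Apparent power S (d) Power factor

Step 1 — Angular frequency: ω = 2π·f = 2π·56.8 = 356.9 rad/s.
Step 2 — Component impedances:
  R1: Z = R = 72.4 Ω
  R2: Z = R = 420 Ω
  C: Z = 1/(jωC) = -j/(ω·C) = 0 - j2.076e+06 Ω
Step 3 — Parallel branch: R2 || C = 1/(1/R2 + 1/C) = 420 - j0.08499 Ω.
Step 4 — Series with R1: Z_total = R1 + (R2 || C) = 492.4 - j0.08499 Ω = 492.4∠-0.0° Ω.
Step 5 — Source phasor: V = 240∠62.9° V = 109.3 + j213.7 V.
Step 6 — Current: I = V / Z = 0.222 + j0.4339 A = 0.4874∠62.9° A.
Step 7 — Complex power: S = V·I* = 117 - j0.02019 VA.
Step 8 — Real power: P = Re(S) = 117 W.
Step 9 — Reactive power: Q = Im(S) = -0.02019 VAR.
Step 10 — Apparent power: |S| = 117 VA.
Step 11 — Power factor: PF = P/|S| = 1 (leading).

(a) P = 117 W  (b) Q = -0.02019 VAR  (c) S = 117 VA  (d) PF = 1 (leading)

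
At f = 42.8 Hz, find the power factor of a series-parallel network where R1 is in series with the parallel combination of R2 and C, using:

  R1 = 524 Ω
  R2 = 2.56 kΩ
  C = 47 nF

Step 1 — Angular frequency: ω = 2π·f = 2π·42.8 = 268.9 rad/s.
Step 2 — Component impedances:
  R1: Z = R = 524 Ω
  R2: Z = R = 2560 Ω
  C: Z = 1/(jωC) = -j/(ω·C) = 0 - j7.912e+04 Ω
Step 3 — Parallel branch: R2 || C = 1/(1/R2 + 1/C) = 2557 - j82.75 Ω.
Step 4 — Series with R1: Z_total = R1 + (R2 || C) = 3081 - j82.75 Ω = 3082∠-1.5° Ω.
Step 5 — Power factor: PF = cos(φ) = Re(Z)/|Z| = 3081.3/3082.4 = 0.9996.
Step 6 — Type: Im(Z) = -82.75 ⇒ leading (phase φ = -1.5°).

PF = 0.9996 (leading, φ = -1.5°)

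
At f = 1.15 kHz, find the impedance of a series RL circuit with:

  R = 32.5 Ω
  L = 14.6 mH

Step 1 — Angular frequency: ω = 2π·f = 2π·1150 = 7226 rad/s.
Step 2 — Component impedances:
  R: Z = R = 32.5 Ω
  L: Z = jωL = j·7226·0.0146 = 0 + j105.5 Ω
Step 3 — Series combination: Z_total = R + L = 32.5 + j105.5 Ω = 110.4∠72.9° Ω.

Z = 32.5 + j105.5 Ω = 110.4∠72.9° Ω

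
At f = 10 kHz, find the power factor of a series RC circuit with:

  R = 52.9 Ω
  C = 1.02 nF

Step 1 — Angular frequency: ω = 2π·f = 2π·1e+04 = 6.283e+04 rad/s.
Step 2 — Component impedances:
  R: Z = R = 52.9 Ω
  C: Z = 1/(jωC) = -j/(ω·C) = 0 - j1.56e+04 Ω
Step 3 — Series combination: Z_total = R + C = 52.9 - j1.56e+04 Ω = 1.56e+04∠-89.8° Ω.
Step 4 — Power factor: PF = cos(φ) = Re(Z)/|Z| = 52.9/15604 = 0.00339.
Step 5 — Type: Im(Z) = -1.56e+04 ⇒ leading (phase φ = -89.8°).

PF = 0.00339 (leading, φ = -89.8°)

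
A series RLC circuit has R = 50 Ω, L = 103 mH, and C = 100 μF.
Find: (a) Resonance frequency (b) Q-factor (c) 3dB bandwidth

Step 1 — Resonance condition Im(Z)=0 gives ω₀ = 1/√(LC).
Step 2 — ω₀ = 1/√(0.103·0.0001) = 311.6 rad/s.
Step 3 — f₀ = ω₀/(2π) = 49.59 Hz.
Step 4 — Series Q: Q = ω₀L/R = 311.6·0.103/50 = 0.6419.
Step 5 — 3dB bandwidth: Δω = ω₀/Q = 485.4 rad/s; BW = Δω/(2π) = 77.26 Hz.

(a) f₀ = 49.59 Hz  (b) Q = 0.6419  (c) BW = 77.26 Hz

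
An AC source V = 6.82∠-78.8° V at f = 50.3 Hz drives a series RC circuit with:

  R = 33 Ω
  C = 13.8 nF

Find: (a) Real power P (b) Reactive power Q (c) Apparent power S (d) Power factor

Step 1 — Angular frequency: ω = 2π·f = 2π·50.3 = 316 rad/s.
Step 2 — Component impedances:
  R: Z = R = 33 Ω
  C: Z = 1/(jωC) = -j/(ω·C) = 0 - j2.293e+05 Ω
Step 3 — Series combination: Z_total = R + C = 33 - j2.293e+05 Ω = 2.293e+05∠-90.0° Ω.
Step 4 — Source phasor: V = 6.82∠-78.8° V = 1.325 - j6.69 V.
Step 5 — Current: I = V / Z = 2.918e-05 + j5.773e-06 A = 2.974e-05∠11.2° A.
Step 6 — Complex power: S = V·I* = 2.92e-08 - j0.0002029 VA.
Step 7 — Real power: P = Re(S) = 2.92e-08 W.
Step 8 — Reactive power: Q = Im(S) = -0.0002029 VAR.
Step 9 — Apparent power: |S| = 0.0002029 VA.
Step 10 — Power factor: PF = P/|S| = 0.0001439 (leading).

(a) P = 2.92e-08 W  (b) Q = -0.0002029 VAR  (c) S = 0.0002029 VA  (d) PF = 0.0001439 (leading)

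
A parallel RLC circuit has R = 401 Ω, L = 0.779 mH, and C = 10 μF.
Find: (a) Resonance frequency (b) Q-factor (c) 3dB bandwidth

Step 1 — Resonance: ω₀ = 1/√(LC) = 1/√(0.000779·1e-05) = 1.133e+04 rad/s.
Step 2 — f₀ = ω₀/(2π) = 1803 Hz.
Step 3 — Parallel Q: Q = R/(ω₀L) = 401/(1.133e+04·0.000779) = 45.43.
Step 4 — Bandwidth: Δω = ω₀/Q = 249.4 rad/s; BW = Δω/(2π) = 39.69 Hz.

(a) f₀ = 1803 Hz  (b) Q = 45.43  (c) BW = 39.69 Hz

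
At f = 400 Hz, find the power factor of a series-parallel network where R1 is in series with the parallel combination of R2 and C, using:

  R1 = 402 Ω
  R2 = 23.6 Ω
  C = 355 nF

Step 1 — Angular frequency: ω = 2π·f = 2π·400 = 2513 rad/s.
Step 2 — Component impedances:
  R1: Z = R = 402 Ω
  R2: Z = R = 23.6 Ω
  C: Z = 1/(jωC) = -j/(ω·C) = 0 - j1121 Ω
Step 3 — Parallel branch: R2 || C = 1/(1/R2 + 1/C) = 23.59 - j0.4967 Ω.
Step 4 — Series with R1: Z_total = R1 + (R2 || C) = 425.6 - j0.4967 Ω = 425.6∠-0.1° Ω.
Step 5 — Power factor: PF = cos(φ) = Re(Z)/|Z| = 425.6/425.6 = 1.
Step 6 — Type: Im(Z) = -0.4967 ⇒ leading (phase φ = -0.1°).

PF = 1 (leading, φ = -0.1°)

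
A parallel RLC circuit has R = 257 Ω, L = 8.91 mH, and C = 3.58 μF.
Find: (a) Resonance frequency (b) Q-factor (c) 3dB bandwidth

Step 1 — Resonance: ω₀ = 1/√(LC) = 1/√(0.00891·3.58e-06) = 5599 rad/s.
Step 2 — f₀ = ω₀/(2π) = 891.1 Hz.
Step 3 — Parallel Q: Q = R/(ω₀L) = 257/(5599·0.00891) = 5.152.
Step 4 — Bandwidth: Δω = ω₀/Q = 1087 rad/s; BW = Δω/(2π) = 173 Hz.

(a) f₀ = 891.1 Hz  (b) Q = 5.152  (c) BW = 173 Hz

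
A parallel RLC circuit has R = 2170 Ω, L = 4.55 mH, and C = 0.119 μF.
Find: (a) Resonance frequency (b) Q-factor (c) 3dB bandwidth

Step 1 — Resonance: ω₀ = 1/√(LC) = 1/√(0.00455·1.19e-07) = 4.298e+04 rad/s.
Step 2 — f₀ = ω₀/(2π) = 6840 Hz.
Step 3 — Parallel Q: Q = R/(ω₀L) = 2170/(4.298e+04·0.00455) = 11.1.
Step 4 — Bandwidth: Δω = ω₀/Q = 3873 rad/s; BW = Δω/(2π) = 616.3 Hz.

(a) f₀ = 6840 Hz  (b) Q = 11.1  (c) BW = 616.3 Hz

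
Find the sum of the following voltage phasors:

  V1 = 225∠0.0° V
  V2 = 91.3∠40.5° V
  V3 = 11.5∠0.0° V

Step 1 — Convert each phasor to rectangular form:
  V1 = 225·(cos(0.0°) + j·sin(0.0°)) = 225 V
  V2 = 91.3·(cos(40.5°) + j·sin(40.5°)) = 69.43 + j59.29 V
  V3 = 11.5·(cos(0.0°) + j·sin(0.0°)) = 11.5 V
Step 2 — Sum components: V_total = 305.9 + j59.29 V.
Step 3 — Convert to polar: |V_total| = 311.6 V, ∠V_total = 11.0°.

V_total = 311.6∠11.0° V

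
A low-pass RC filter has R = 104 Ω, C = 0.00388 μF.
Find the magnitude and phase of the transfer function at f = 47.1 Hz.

Step 1 — Angular frequency: ω = 2π·47.1 = 295.9 rad/s.
Step 2 — Transfer function: H(jω) = 1/(1 + jωRC).
Step 3 — Denominator: 1 + jωRC = 1 + j·295.9·104·3.88e-09 = 1 + j0.0001194.
Step 4 — H = 1 - j0.0001194.
Step 5 — Magnitude: |H| = 1 (-0.0 dB); phase: φ = -0.0°.

|H| = 1 (-0.0 dB), φ = -0.0°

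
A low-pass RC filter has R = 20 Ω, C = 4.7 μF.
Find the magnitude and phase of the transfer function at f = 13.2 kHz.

Step 1 — Angular frequency: ω = 2π·1.32e+04 = 8.294e+04 rad/s.
Step 2 — Transfer function: H(jω) = 1/(1 + jωRC).
Step 3 — Denominator: 1 + jωRC = 1 + j·8.294e+04·20·4.7e-06 = 1 + j7.796.
Step 4 — H = 0.01619 - j0.1262.
Step 5 — Magnitude: |H| = 0.1272 (-17.9 dB); phase: φ = -82.7°.

|H| = 0.1272 (-17.9 dB), φ = -82.7°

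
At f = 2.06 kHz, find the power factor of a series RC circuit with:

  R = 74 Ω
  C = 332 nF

Step 1 — Angular frequency: ω = 2π·f = 2π·2060 = 1.294e+04 rad/s.
Step 2 — Component impedances:
  R: Z = R = 74 Ω
  C: Z = 1/(jωC) = -j/(ω·C) = 0 - j232.7 Ω
Step 3 — Series combination: Z_total = R + C = 74 - j232.7 Ω = 244.2∠-72.4° Ω.
Step 4 — Power factor: PF = cos(φ) = Re(Z)/|Z| = 74/244.2 = 0.303.
Step 5 — Type: Im(Z) = -232.7 ⇒ leading (phase φ = -72.4°).

PF = 0.303 (leading, φ = -72.4°)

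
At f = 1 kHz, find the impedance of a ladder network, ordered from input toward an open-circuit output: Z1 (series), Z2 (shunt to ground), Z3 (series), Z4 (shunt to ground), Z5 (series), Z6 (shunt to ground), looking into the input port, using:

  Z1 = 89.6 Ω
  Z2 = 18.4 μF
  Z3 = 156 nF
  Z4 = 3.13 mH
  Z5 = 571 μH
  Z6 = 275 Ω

Step 1 — Angular frequency: ω = 2π·f = 2π·1000 = 6283 rad/s.
Step 2 — Component impedances:
  Z1: Z = R = 89.6 Ω
  Z2: Z = 1/(jωC) = -j/(ω·C) = 0 - j8.65 Ω
  Z3: Z = 1/(jωC) = -j/(ω·C) = 0 - j1020 Ω
  Z4: Z = jωL = j·6283·0.00313 = 0 + j19.67 Ω
  Z5: Z = jωL = j·6283·0.000571 = 0 + j3.588 Ω
  Z6: Z = R = 275 Ω
Step 3 — Ladder network (open output): work backward from the far end, alternating series and parallel combinations. Z_in = 89.6 - j8.576 Ω = 90.01∠-5.5° Ω.

Z = 89.6 - j8.576 Ω = 90.01∠-5.5° Ω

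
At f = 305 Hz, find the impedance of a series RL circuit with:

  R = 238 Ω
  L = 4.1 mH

Step 1 — Angular frequency: ω = 2π·f = 2π·305 = 1916 rad/s.
Step 2 — Component impedances:
  R: Z = R = 238 Ω
  L: Z = jωL = j·1916·0.0041 = 0 + j7.857 Ω
Step 3 — Series combination: Z_total = R + L = 238 + j7.857 Ω = 238.1∠1.9° Ω.

Z = 238 + j7.857 Ω = 238.1∠1.9° Ω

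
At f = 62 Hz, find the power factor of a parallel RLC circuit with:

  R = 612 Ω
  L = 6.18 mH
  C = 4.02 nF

Step 1 — Angular frequency: ω = 2π·f = 2π·62 = 389.6 rad/s.
Step 2 — Component impedances:
  R: Z = R = 612 Ω
  L: Z = jωL = j·389.6·0.00618 = 0 + j2.407 Ω
  C: Z = 1/(jωC) = -j/(ω·C) = 0 - j6.386e+05 Ω
Step 3 — Parallel combination: 1/Z_total = 1/R + 1/L + 1/C; Z_total = 0.00947 + j2.407 Ω = 2.407∠89.8° Ω.
Step 4 — Power factor: PF = cos(φ) = Re(Z)/|Z| = 0.00947/2.407 = 0.003934.
Step 5 — Type: Im(Z) = 2.407 ⇒ lagging (phase φ = 89.8°).

PF = 0.003934 (lagging, φ = 89.8°)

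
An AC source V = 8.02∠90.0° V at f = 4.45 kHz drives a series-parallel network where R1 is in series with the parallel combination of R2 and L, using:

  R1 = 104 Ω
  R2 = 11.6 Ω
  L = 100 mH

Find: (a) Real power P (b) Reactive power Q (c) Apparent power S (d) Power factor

Step 1 — Angular frequency: ω = 2π·f = 2π·4450 = 2.796e+04 rad/s.
Step 2 — Component impedances:
  R1: Z = R = 104 Ω
  R2: Z = R = 11.6 Ω
  L: Z = jωL = j·2.796e+04·0.1 = 0 + j2796 Ω
Step 3 — Parallel branch: R2 || L = 1/(1/R2 + 1/L) = 11.6 + j0.04812 Ω.
Step 4 — Series with R1: Z_total = R1 + (R2 || L) = 115.6 + j0.04812 Ω = 115.6∠0.0° Ω.
Step 5 — Source phasor: V = 8.02∠90.0° V = 0 + j8.02 V.
Step 6 — Current: I = V / Z = 2.888e-05 + j0.06938 A = 0.06938∠90.0° A.
Step 7 — Complex power: S = V·I* = 0.5564 + j0.0002316 VA.
Step 8 — Real power: P = Re(S) = 0.5564 W.
Step 9 — Reactive power: Q = Im(S) = 0.0002316 VAR.
Step 10 — Apparent power: |S| = 0.5564 VA.
Step 11 — Power factor: PF = P/|S| = 1 (lagging).

(a) P = 0.5564 W  (b) Q = 0.0002316 VAR  (c) S = 0.5564 VA  (d) PF = 1 (lagging)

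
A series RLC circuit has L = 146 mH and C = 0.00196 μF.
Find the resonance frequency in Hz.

Step 1 — Resonance condition Im(Z)=0 gives ω₀ = 1/√(LC).
Step 2 — ω₀ = 1/√(0.146·1.96e-09) = 5.911e+04 rad/s.
Step 3 — f₀ = ω₀/(2π) = 9408 Hz.

f₀ = 9408 Hz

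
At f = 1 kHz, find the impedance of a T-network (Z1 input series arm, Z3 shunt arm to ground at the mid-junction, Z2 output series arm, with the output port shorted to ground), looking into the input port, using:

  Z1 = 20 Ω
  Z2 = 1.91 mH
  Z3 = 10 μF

Step 1 — Angular frequency: ω = 2π·f = 2π·1000 = 6283 rad/s.
Step 2 — Component impedances:
  Z1: Z = R = 20 Ω
  Z2: Z = jωL = j·6283·0.00191 = 0 + j12 Ω
  Z3: Z = 1/(jωC) = -j/(ω·C) = 0 - j15.92 Ω
Step 3 — With the output port shorted to ground, the output series arm Z2 runs from the junction to ground; the shunt arm Z3 also runs from the junction to ground. They appear in parallel: Z3 || Z2 = 0 + j48.79 Ω.
Step 4 — Series with input arm Z1: Z_in = Z1 + (Z3 || Z2) = 20 + j48.79 Ω = 52.73∠67.7° Ω.

Z = 20 + j48.79 Ω = 52.73∠67.7° Ω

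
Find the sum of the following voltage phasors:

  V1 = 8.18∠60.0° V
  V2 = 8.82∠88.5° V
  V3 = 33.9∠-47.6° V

Step 1 — Convert each phasor to rectangular form:
  V1 = 8.18·(cos(60.0°) + j·sin(60.0°)) = 4.09 + j7.084 V
  V2 = 8.82·(cos(88.5°) + j·sin(88.5°)) = 0.2309 + j8.817 V
  V3 = 33.9·(cos(-47.6°) + j·sin(-47.6°)) = 22.86 - j25.03 V
Step 2 — Sum components: V_total = 27.18 - j9.133 V.
Step 3 — Convert to polar: |V_total| = 28.67 V, ∠V_total = -18.6°.

V_total = 28.67∠-18.6° V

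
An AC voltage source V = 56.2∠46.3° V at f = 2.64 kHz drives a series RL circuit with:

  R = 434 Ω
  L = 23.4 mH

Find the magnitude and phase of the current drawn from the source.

Step 1 — Angular frequency: ω = 2π·f = 2π·2640 = 1.659e+04 rad/s.
Step 2 — Component impedances:
  R: Z = R = 434 Ω
  L: Z = jωL = j·1.659e+04·0.0234 = 0 + j388.2 Ω
Step 3 — Series combination: Z_total = R + L = 434 + j388.2 Ω = 582.3∠41.8° Ω.
Step 4 — Source phasor: V = 56.2∠46.3° V = 38.83 + j40.63 V.
Step 5 — Ohm's law: I = V / Z_total = (38.83 + j40.63) / (434 + j388.2) = 0.09623 + j0.00756 A.
Step 6 — Convert to polar: |I| = 0.09652 A, ∠I = 4.5°.

I = 0.09652∠4.5° A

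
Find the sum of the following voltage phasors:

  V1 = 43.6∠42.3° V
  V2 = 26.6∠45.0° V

Step 1 — Convert each phasor to rectangular form:
  V1 = 43.6·(cos(42.3°) + j·sin(42.3°)) = 32.25 + j29.34 V
  V2 = 26.6·(cos(45.0°) + j·sin(45.0°)) = 18.81 + j18.81 V
Step 2 — Sum components: V_total = 51.06 + j48.15 V.
Step 3 — Convert to polar: |V_total| = 70.18 V, ∠V_total = 43.3°.

V_total = 70.18∠43.3° V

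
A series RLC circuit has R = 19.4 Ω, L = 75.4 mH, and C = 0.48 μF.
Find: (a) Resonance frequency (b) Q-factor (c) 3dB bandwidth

Step 1 — Resonance: ω₀ = 1/√(LC) = 1/√(0.0754·4.8e-07) = 5256 rad/s.
Step 2 — f₀ = ω₀/(2π) = 836.6 Hz.
Step 3 — Series Q: Q = ω₀L/R = 5256·0.0754/19.4 = 20.43.
Step 4 — Bandwidth: Δω = ω₀/Q = 257.3 rad/s; BW = Δω/(2π) = 40.95 Hz.

(a) f₀ = 836.6 Hz  (b) Q = 20.43  (c) BW = 40.95 Hz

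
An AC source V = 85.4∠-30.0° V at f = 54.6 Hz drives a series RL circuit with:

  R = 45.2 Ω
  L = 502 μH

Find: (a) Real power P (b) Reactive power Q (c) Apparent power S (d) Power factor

Step 1 — Angular frequency: ω = 2π·f = 2π·54.6 = 343.1 rad/s.
Step 2 — Component impedances:
  R: Z = R = 45.2 Ω
  L: Z = jωL = j·343.1·0.000502 = 0 + j0.1722 Ω
Step 3 — Series combination: Z_total = R + L = 45.2 + j0.1722 Ω = 45.2∠0.2° Ω.
Step 4 — Source phasor: V = 85.4∠-30.0° V = 73.96 - j42.7 V.
Step 5 — Current: I = V / Z = 1.633 - j0.9509 A = 1.889∠-30.2° A.
Step 6 — Complex power: S = V·I* = 161.4 + j0.6148 VA.
Step 7 — Real power: P = Re(S) = 161.4 W.
Step 8 — Reactive power: Q = Im(S) = 0.6148 VAR.
Step 9 — Apparent power: |S| = 161.4 VA.
Step 10 — Power factor: PF = P/|S| = 1 (lagging).

(a) P = 161.4 W  (b) Q = 0.6148 VAR  (c) S = 161.4 VA  (d) PF = 1 (lagging)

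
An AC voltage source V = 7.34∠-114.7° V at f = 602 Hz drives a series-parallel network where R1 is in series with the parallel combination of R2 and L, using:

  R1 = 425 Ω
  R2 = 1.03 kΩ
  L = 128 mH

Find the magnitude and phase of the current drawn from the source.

Step 1 — Angular frequency: ω = 2π·f = 2π·602 = 3782 rad/s.
Step 2 — Component impedances:
  R1: Z = R = 425 Ω
  R2: Z = R = 1030 Ω
  L: Z = jωL = j·3782·0.128 = 0 + j484.2 Ω
Step 3 — Parallel branch: R2 || L = 1/(1/R2 + 1/L) = 186.4 + j396.5 Ω.
Step 4 — Series with R1: Z_total = R1 + (R2 || L) = 611.4 + j396.5 Ω = 728.7∠33.0° Ω.
Step 5 — Source phasor: V = 7.34∠-114.7° V = -3.067 - j6.668 V.
Step 6 — Ohm's law: I = V / Z_total = (-3.067 - j6.668) / (611.4 + j396.5) = -0.008511 - j0.005387 A.
Step 7 — Convert to polar: |I| = 0.01007 A, ∠I = -147.7°.

I = 0.01007∠-147.7° A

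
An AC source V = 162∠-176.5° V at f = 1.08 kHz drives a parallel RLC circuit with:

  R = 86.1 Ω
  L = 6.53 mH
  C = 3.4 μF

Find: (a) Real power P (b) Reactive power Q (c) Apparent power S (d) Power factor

Step 1 — Angular frequency: ω = 2π·f = 2π·1080 = 6786 rad/s.
Step 2 — Component impedances:
  R: Z = R = 86.1 Ω
  L: Z = jωL = j·6786·0.00653 = 0 + j44.31 Ω
  C: Z = 1/(jωC) = -j/(ω·C) = 0 - j43.34 Ω
Step 3 — Parallel combination: 1/Z_total = 1/R + 1/L + 1/C; Z_total = 85.94 - j3.732 Ω = 86.02∠-2.5° Ω.
Step 4 — Source phasor: V = 162∠-176.5° V = -161.7 - j9.89 V.
Step 5 — Current: I = V / Z = -1.873 - j0.1964 A = 1.883∠-174.0° A.
Step 6 — Complex power: S = V·I* = 304.8 - j13.24 VA.
Step 7 — Real power: P = Re(S) = 304.8 W.
Step 8 — Reactive power: Q = Im(S) = -13.24 VAR.
Step 9 — Apparent power: |S| = 305.1 VA.
Step 10 — Power factor: PF = P/|S| = 0.9991 (leading).

(a) P = 304.8 W  (b) Q = -13.24 VAR  (c) S = 305.1 VA  (d) PF = 0.9991 (leading)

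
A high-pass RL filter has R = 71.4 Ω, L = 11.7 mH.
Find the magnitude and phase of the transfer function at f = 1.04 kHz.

Step 1 — Angular frequency: ω = 2π·1040 = 6535 rad/s.
Step 2 — Transfer function: H(jω) = jωL/(R + jωL).
Step 3 — Numerator jωL = j·76.45; denominator R + jωL = 71.4 + j76.45.
Step 4 — H = 0.5341 + j0.4988.
Step 5 — Magnitude: |H| = 0.7308 (-2.7 dB); phase: φ = 43.0°.

|H| = 0.7308 (-2.7 dB), φ = 43.0°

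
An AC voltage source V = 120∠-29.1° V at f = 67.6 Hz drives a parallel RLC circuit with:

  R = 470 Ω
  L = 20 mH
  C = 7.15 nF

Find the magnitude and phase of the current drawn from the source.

Step 1 — Angular frequency: ω = 2π·f = 2π·67.6 = 424.7 rad/s.
Step 2 — Component impedances:
  R: Z = R = 470 Ω
  L: Z = jωL = j·424.7·0.02 = 0 + j8.495 Ω
  C: Z = 1/(jωC) = -j/(ω·C) = 0 - j3.293e+05 Ω
Step 3 — Parallel combination: 1/Z_total = 1/R + 1/L + 1/C; Z_total = 0.1535 + j8.492 Ω = 8.494∠89.0° Ω.
Step 4 — Source phasor: V = 120∠-29.1° V = 104.9 - j58.36 V.
Step 5 — Ohm's law: I = V / Z_total = (104.9 - j58.36) / (0.1535 + j8.492) = -6.647 - j12.47 A.
Step 6 — Convert to polar: |I| = 14.13 A, ∠I = -118.1°.

I = 14.13∠-118.1° A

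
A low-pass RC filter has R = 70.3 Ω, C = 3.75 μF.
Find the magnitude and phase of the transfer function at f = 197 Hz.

Step 1 — Angular frequency: ω = 2π·197 = 1238 rad/s.
Step 2 — Transfer function: H(jω) = 1/(1 + jωRC).
Step 3 — Denominator: 1 + jωRC = 1 + j·1238·70.3·3.75e-06 = 1 + j0.3263.
Step 4 — H = 0.9038 - j0.2949.
Step 5 — Magnitude: |H| = 0.9507 (-0.4 dB); phase: φ = -18.1°.

|H| = 0.9507 (-0.4 dB), φ = -18.1°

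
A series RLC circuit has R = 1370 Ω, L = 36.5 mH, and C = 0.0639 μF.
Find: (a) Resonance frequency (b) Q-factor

Step 1 — Resonance condition Im(Z)=0 gives ω₀ = 1/√(LC).
Step 2 — ω₀ = 1/√(0.0365·6.39e-08) = 2.071e+04 rad/s.
Step 3 — f₀ = ω₀/(2π) = 3296 Hz.
Step 4 — Series Q: Q = ω₀L/R = 2.071e+04·0.0365/1370 = 0.5517.

(a) f₀ = 3296 Hz  (b) Q = 0.5517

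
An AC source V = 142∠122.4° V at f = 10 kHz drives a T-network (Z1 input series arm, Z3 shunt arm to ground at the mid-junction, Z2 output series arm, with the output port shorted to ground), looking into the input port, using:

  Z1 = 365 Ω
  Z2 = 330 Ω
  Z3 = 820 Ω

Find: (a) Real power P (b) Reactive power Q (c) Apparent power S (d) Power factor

Step 1 — Angular frequency: ω = 2π·f = 2π·1e+04 = 6.283e+04 rad/s.
Step 2 — Component impedances:
  Z1: Z = R = 365 Ω
  Z2: Z = R = 330 Ω
  Z3: Z = R = 820 Ω
Step 3 — With the output port shorted to ground, the output series arm Z2 runs from the junction to ground; the shunt arm Z3 also runs from the junction to ground. They appear in parallel: Z3 || Z2 = 235.3 Ω.
Step 4 — Series with input arm Z1: Z_in = Z1 + (Z3 || Z2) = 600.3 Ω = 600.3∠0.0° Ω.
Step 5 — Source phasor: V = 142∠122.4° V = -76.09 + j119.9 V.
Step 6 — Current: I = V / Z = -0.1267 + j0.1997 A = 0.2365∠122.4° A.
Step 7 — Complex power: S = V·I* = 33.59 VA.
Step 8 — Real power: P = Re(S) = 33.59 W.
Step 9 — Reactive power: Q = Im(S) = 0 VAR.
Step 10 — Apparent power: |S| = 33.59 VA.
Step 11 — Power factor: PF = P/|S| = 1 (unity).

(a) P = 33.59 W  (b) Q = 0 VAR  (c) S = 33.59 VA  (d) PF = 1 (unity)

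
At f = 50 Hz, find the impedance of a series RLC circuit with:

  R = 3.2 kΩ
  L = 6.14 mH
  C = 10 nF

Step 1 — Angular frequency: ω = 2π·f = 2π·50 = 314.2 rad/s.
Step 2 — Component impedances:
  R: Z = R = 3200 Ω
  L: Z = jωL = j·314.2·0.00614 = 0 + j1.929 Ω
  C: Z = 1/(jωC) = -j/(ω·C) = 0 - j3.183e+05 Ω
Step 3 — Series combination: Z_total = R + L + C = 3200 - j3.183e+05 Ω = 3.183e+05∠-89.4° Ω.

Z = 3200 - j3.183e+05 Ω = 3.183e+05∠-89.4° Ω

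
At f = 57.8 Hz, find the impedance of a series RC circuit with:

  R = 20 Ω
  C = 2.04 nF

Step 1 — Angular frequency: ω = 2π·f = 2π·57.8 = 363.2 rad/s.
Step 2 — Component impedances:
  R: Z = R = 20 Ω
  C: Z = 1/(jωC) = -j/(ω·C) = 0 - j1.35e+06 Ω
Step 3 — Series combination: Z_total = R + C = 20 - j1.35e+06 Ω = 1.35e+06∠-90.0° Ω.

Z = 20 - j1.35e+06 Ω = 1.35e+06∠-90.0° Ω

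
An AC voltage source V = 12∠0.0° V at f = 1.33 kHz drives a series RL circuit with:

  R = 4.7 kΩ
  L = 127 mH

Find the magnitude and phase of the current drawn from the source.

Step 1 — Angular frequency: ω = 2π·f = 2π·1330 = 8357 rad/s.
Step 2 — Component impedances:
  R: Z = R = 4700 Ω
  L: Z = jωL = j·8357·0.127 = 0 + j1061 Ω
Step 3 — Series combination: Z_total = R + L = 4700 + j1061 Ω = 4818∠12.7° Ω.
Step 4 — Source phasor: V = 12∠0.0° V = 12 V.
Step 5 — Ohm's law: I = V / Z_total = (12) / (4700 + j1061) = 0.002429 - j0.0005486 A.
Step 6 — Convert to polar: |I| = 0.00249 A, ∠I = -12.7°.

I = 0.00249∠-12.7° A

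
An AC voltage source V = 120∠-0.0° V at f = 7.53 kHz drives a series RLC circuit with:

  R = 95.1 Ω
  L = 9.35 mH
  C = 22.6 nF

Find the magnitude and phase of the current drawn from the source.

Step 1 — Angular frequency: ω = 2π·f = 2π·7530 = 4.731e+04 rad/s.
Step 2 — Component impedances:
  R: Z = R = 95.1 Ω
  L: Z = jωL = j·4.731e+04·0.00935 = 0 + j442.4 Ω
  C: Z = 1/(jωC) = -j/(ω·C) = 0 - j935.2 Ω
Step 3 — Series combination: Z_total = R + L + C = 95.1 - j492.9 Ω = 501.9∠-79.1° Ω.
Step 4 — Source phasor: V = 120∠-0.0° V = 120 V.
Step 5 — Ohm's law: I = V / Z_total = (120) / (95.1 - j492.9) = 0.04529 + j0.2347 A.
Step 6 — Convert to polar: |I| = 0.2391 A, ∠I = 79.1°.

I = 0.2391∠79.1° A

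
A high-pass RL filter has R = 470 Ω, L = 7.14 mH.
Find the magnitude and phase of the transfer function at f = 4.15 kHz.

Step 1 — Angular frequency: ω = 2π·4150 = 2.608e+04 rad/s.
Step 2 — Transfer function: H(jω) = jωL/(R + jωL).
Step 3 — Numerator jωL = j·186.2; denominator R + jωL = 470 + j186.2.
Step 4 — H = 0.1356 + j0.3424.
Step 5 — Magnitude: |H| = 0.3683 (-8.7 dB); phase: φ = 68.4°.

|H| = 0.3683 (-8.7 dB), φ = 68.4°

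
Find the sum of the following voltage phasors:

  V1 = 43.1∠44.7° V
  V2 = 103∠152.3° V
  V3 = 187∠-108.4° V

Step 1 — Convert each phasor to rectangular form:
  V1 = 43.1·(cos(44.7°) + j·sin(44.7°)) = 30.64 + j30.32 V
  V2 = 103·(cos(152.3°) + j·sin(152.3°)) = -91.2 + j47.88 V
  V3 = 187·(cos(-108.4°) + j·sin(-108.4°)) = -59.03 - j177.4 V
Step 2 — Sum components: V_total = -119.6 - j99.24 V.
Step 3 — Convert to polar: |V_total| = 155.4 V, ∠V_total = -140.3°.

V_total = 155.4∠-140.3° V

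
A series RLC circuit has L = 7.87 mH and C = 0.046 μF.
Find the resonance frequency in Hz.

Step 1 — Resonance condition Im(Z)=0 gives ω₀ = 1/√(LC).
Step 2 — ω₀ = 1/√(0.00787·4.6e-08) = 5.256e+04 rad/s.
Step 3 — f₀ = ω₀/(2π) = 8365 Hz.

f₀ = 8365 Hz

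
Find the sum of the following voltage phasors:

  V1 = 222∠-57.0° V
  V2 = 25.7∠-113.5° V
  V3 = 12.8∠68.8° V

Step 1 — Convert each phasor to rectangular form:
  V1 = 222·(cos(-57.0°) + j·sin(-57.0°)) = 120.9 - j186.2 V
  V2 = 25.7·(cos(-113.5°) + j·sin(-113.5°)) = -10.25 - j23.57 V
  V3 = 12.8·(cos(68.8°) + j·sin(68.8°)) = 4.629 + j11.93 V
Step 2 — Sum components: V_total = 115.3 - j197.8 V.
Step 3 — Convert to polar: |V_total| = 229 V, ∠V_total = -59.8°.

V_total = 229∠-59.8° V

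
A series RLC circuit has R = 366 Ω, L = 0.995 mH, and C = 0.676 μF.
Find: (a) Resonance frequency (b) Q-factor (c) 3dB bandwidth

Step 1 — Resonance condition Im(Z)=0 gives ω₀ = 1/√(LC).
Step 2 — ω₀ = 1/√(0.000995·6.76e-07) = 3.856e+04 rad/s.
Step 3 — f₀ = ω₀/(2π) = 6137 Hz.
Step 4 — Series Q: Q = ω₀L/R = 3.856e+04·0.000995/366 = 0.1048.
Step 5 — 3dB bandwidth: Δω = ω₀/Q = 3.678e+05 rad/s; BW = Δω/(2π) = 5.854e+04 Hz.

(a) f₀ = 6137 Hz  (b) Q = 0.1048  (c) BW = 5.854e+04 Hz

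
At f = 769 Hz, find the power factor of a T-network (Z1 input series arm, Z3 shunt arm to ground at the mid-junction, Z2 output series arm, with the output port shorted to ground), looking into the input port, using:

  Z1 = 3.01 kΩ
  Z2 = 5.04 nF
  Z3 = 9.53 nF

Step 1 — Angular frequency: ω = 2π·f = 2π·769 = 4832 rad/s.
Step 2 — Component impedances:
  Z1: Z = R = 3010 Ω
  Z2: Z = 1/(jωC) = -j/(ω·C) = 0 - j4.106e+04 Ω
  Z3: Z = 1/(jωC) = -j/(ω·C) = 0 - j2.172e+04 Ω
Step 3 — With the output port shorted to ground, the output series arm Z2 runs from the junction to ground; the shunt arm Z3 also runs from the junction to ground. They appear in parallel: Z3 || Z2 = 0 - j1.42e+04 Ω.
Step 4 — Series with input arm Z1: Z_in = Z1 + (Z3 || Z2) = 3010 - j1.42e+04 Ω = 1.452e+04∠-78.0° Ω.
Step 5 — Power factor: PF = cos(φ) = Re(Z)/|Z| = 3010/1.452e+04 = 0.2073.
Step 6 — Type: Im(Z) = -1.42e+04 ⇒ leading (phase φ = -78.0°).

PF = 0.2073 (leading, φ = -78.0°)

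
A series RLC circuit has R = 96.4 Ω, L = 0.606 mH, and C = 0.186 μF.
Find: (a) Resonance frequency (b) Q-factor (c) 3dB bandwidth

Step 1 — Resonance condition Im(Z)=0 gives ω₀ = 1/√(LC).
Step 2 — ω₀ = 1/√(0.000606·1.86e-07) = 9.419e+04 rad/s.
Step 3 — f₀ = ω₀/(2π) = 1.499e+04 Hz.
Step 4 — Series Q: Q = ω₀L/R = 9.419e+04·0.000606/96.4 = 0.5921.
Step 5 — 3dB bandwidth: Δω = ω₀/Q = 1.591e+05 rad/s; BW = Δω/(2π) = 2.532e+04 Hz.

(a) f₀ = 1.499e+04 Hz  (b) Q = 0.5921  (c) BW = 2.532e+04 Hz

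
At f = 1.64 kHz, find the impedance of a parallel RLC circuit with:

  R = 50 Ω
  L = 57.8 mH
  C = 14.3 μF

Step 1 — Angular frequency: ω = 2π·f = 2π·1640 = 1.03e+04 rad/s.
Step 2 — Component impedances:
  R: Z = R = 50 Ω
  L: Z = jωL = j·1.03e+04·0.0578 = 0 + j595.6 Ω
  C: Z = 1/(jωC) = -j/(ω·C) = 0 - j6.786 Ω
Step 3 — Parallel combination: 1/Z_total = 1/R + 1/L + 1/C; Z_total = 0.925 - j6.738 Ω = 6.801∠-82.2° Ω.

Z = 0.925 - j6.738 Ω = 6.801∠-82.2° Ω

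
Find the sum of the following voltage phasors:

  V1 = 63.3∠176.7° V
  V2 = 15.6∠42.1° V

Step 1 — Convert each phasor to rectangular form:
  V1 = 63.3·(cos(176.7°) + j·sin(176.7°)) = -63.2 + j3.644 V
  V2 = 15.6·(cos(42.1°) + j·sin(42.1°)) = 11.57 + j10.46 V
Step 2 — Sum components: V_total = -51.62 + j14.1 V.
Step 3 — Convert to polar: |V_total| = 53.51 V, ∠V_total = 164.7°.

V_total = 53.51∠164.7° V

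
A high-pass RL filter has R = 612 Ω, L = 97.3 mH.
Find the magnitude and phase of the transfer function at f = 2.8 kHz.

Step 1 — Angular frequency: ω = 2π·2800 = 1.759e+04 rad/s.
Step 2 — Transfer function: H(jω) = jωL/(R + jωL).
Step 3 — Numerator jωL = j·1712; denominator R + jωL = 612 + j1712.
Step 4 — H = 0.8867 + j0.317.
Step 5 — Magnitude: |H| = 0.9416 (-0.5 dB); phase: φ = 19.7°.

|H| = 0.9416 (-0.5 dB), φ = 19.7°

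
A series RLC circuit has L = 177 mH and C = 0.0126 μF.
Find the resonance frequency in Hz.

Step 1 — Resonance condition Im(Z)=0 gives ω₀ = 1/√(LC).
Step 2 — ω₀ = 1/√(0.177·1.26e-08) = 2.118e+04 rad/s.
Step 3 — f₀ = ω₀/(2π) = 3370 Hz.

f₀ = 3370 Hz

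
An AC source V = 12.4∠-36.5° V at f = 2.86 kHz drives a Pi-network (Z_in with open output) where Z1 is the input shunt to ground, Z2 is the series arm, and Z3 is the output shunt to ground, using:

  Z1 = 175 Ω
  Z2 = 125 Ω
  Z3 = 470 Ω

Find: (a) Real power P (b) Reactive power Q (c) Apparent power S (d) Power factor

Step 1 — Angular frequency: ω = 2π·f = 2π·2860 = 1.797e+04 rad/s.
Step 2 — Component impedances:
  Z1: Z = R = 175 Ω
  Z2: Z = R = 125 Ω
  Z3: Z = R = 470 Ω
Step 3 — With open output, the series arm Z2 and the output shunt Z3 appear in series to ground: Z2 + Z3 = 595 Ω.
Step 4 — Parallel with input shunt Z1: Z_in = Z1 || (Z2 + Z3) = 135.2 Ω = 135.2∠0.0° Ω.
Step 5 — Source phasor: V = 12.4∠-36.5° V = 9.968 - j7.376 V.
Step 6 — Current: I = V / Z = 0.07371 - j0.05454 A = 0.0917∠-36.5° A.
Step 7 — Complex power: S = V·I* = 1.137 VA.
Step 8 — Real power: P = Re(S) = 1.137 W.
Step 9 — Reactive power: Q = Im(S) = 0 VAR.
Step 10 — Apparent power: |S| = 1.137 VA.
Step 11 — Power factor: PF = P/|S| = 1 (unity).

(a) P = 1.137 W  (b) Q = 0 VAR  (c) S = 1.137 VA  (d) PF = 1 (unity)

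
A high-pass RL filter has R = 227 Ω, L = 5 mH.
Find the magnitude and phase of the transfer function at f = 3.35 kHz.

Step 1 — Angular frequency: ω = 2π·3350 = 2.105e+04 rad/s.
Step 2 — Transfer function: H(jω) = jωL/(R + jωL).
Step 3 — Numerator jωL = j·105.2; denominator R + jωL = 227 + j105.2.
Step 4 — H = 0.1769 + j0.3816.
Step 5 — Magnitude: |H| = 0.4206 (-7.5 dB); phase: φ = 65.1°.

|H| = 0.4206 (-7.5 dB), φ = 65.1°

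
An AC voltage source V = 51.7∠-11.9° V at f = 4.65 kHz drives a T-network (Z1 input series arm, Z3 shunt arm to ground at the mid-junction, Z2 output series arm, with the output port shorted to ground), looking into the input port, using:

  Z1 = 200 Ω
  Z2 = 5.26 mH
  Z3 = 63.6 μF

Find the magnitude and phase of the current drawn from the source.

Step 1 — Angular frequency: ω = 2π·f = 2π·4650 = 2.922e+04 rad/s.
Step 2 — Component impedances:
  Z1: Z = R = 200 Ω
  Z2: Z = jωL = j·2.922e+04·0.00526 = 0 + j153.7 Ω
  Z3: Z = 1/(jωC) = -j/(ω·C) = 0 - j0.5382 Ω
Step 3 — With the output port shorted to ground, the output series arm Z2 runs from the junction to ground; the shunt arm Z3 also runs from the junction to ground. They appear in parallel: Z3 || Z2 = 0 - j0.54 Ω.
Step 4 — Series with input arm Z1: Z_in = Z1 + (Z3 || Z2) = 200 - j0.54 Ω = 200∠-0.2° Ω.
Step 5 — Source phasor: V = 51.7∠-11.9° V = 50.59 - j10.66 V.
Step 6 — Ohm's law: I = V / Z_total = (50.59 - j10.66) / (200 - j0.54) = 0.2531 - j0.05262 A.
Step 7 — Convert to polar: |I| = 0.2585 A, ∠I = -11.7°.

I = 0.2585∠-11.7° A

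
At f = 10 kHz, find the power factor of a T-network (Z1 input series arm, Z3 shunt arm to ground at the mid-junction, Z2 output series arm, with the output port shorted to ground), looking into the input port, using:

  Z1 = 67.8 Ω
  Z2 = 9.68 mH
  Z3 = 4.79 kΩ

Step 1 — Angular frequency: ω = 2π·f = 2π·1e+04 = 6.283e+04 rad/s.
Step 2 — Component impedances:
  Z1: Z = R = 67.8 Ω
  Z2: Z = jωL = j·6.283e+04·0.00968 = 0 + j608.2 Ω
  Z3: Z = R = 4790 Ω
Step 3 — With the output port shorted to ground, the output series arm Z2 runs from the junction to ground; the shunt arm Z3 also runs from the junction to ground. They appear in parallel: Z3 || Z2 = 76 + j598.6 Ω.
Step 4 — Series with input arm Z1: Z_in = Z1 + (Z3 || Z2) = 143.8 + j598.6 Ω = 615.6∠76.5° Ω.
Step 5 — Power factor: PF = cos(φ) = Re(Z)/|Z| = 143.8/615.6 = 0.2336.
Step 6 — Type: Im(Z) = 598.6 ⇒ lagging (phase φ = 76.5°).

PF = 0.2336 (lagging, φ = 76.5°)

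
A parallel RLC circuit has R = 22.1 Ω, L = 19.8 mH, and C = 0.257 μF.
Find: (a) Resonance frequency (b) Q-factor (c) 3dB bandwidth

Step 1 — Resonance: ω₀ = 1/√(LC) = 1/√(0.0198·2.57e-07) = 1.402e+04 rad/s.
Step 2 — f₀ = ω₀/(2π) = 2231 Hz.
Step 3 — Parallel Q: Q = R/(ω₀L) = 22.1/(1.402e+04·0.0198) = 0.07962.
Step 4 — Bandwidth: Δω = ω₀/Q = 1.761e+05 rad/s; BW = Δω/(2π) = 2.802e+04 Hz.

(a) f₀ = 2231 Hz  (b) Q = 0.07962  (c) BW = 2.802e+04 Hz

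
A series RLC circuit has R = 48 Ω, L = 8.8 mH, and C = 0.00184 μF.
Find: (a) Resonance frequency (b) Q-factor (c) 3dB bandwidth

Step 1 — Resonance: ω₀ = 1/√(LC) = 1/√(0.0088·1.84e-09) = 2.485e+05 rad/s.
Step 2 — f₀ = ω₀/(2π) = 3.955e+04 Hz.
Step 3 — Series Q: Q = ω₀L/R = 2.485e+05·0.0088/48 = 45.56.
Step 4 — Bandwidth: Δω = ω₀/Q = 5455 rad/s; BW = Δω/(2π) = 868.1 Hz.

(a) f₀ = 3.955e+04 Hz  (b) Q = 45.56  (c) BW = 868.1 Hz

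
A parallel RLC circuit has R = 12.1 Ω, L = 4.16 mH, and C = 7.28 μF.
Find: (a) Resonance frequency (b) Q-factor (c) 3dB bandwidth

Step 1 — Resonance: ω₀ = 1/√(LC) = 1/√(0.00416·7.28e-06) = 5746 rad/s.
Step 2 — f₀ = ω₀/(2π) = 914.6 Hz.
Step 3 — Parallel Q: Q = R/(ω₀L) = 12.1/(5746·0.00416) = 0.5062.
Step 4 — Bandwidth: Δω = ω₀/Q = 1.135e+04 rad/s; BW = Δω/(2π) = 1807 Hz.

(a) f₀ = 914.6 Hz  (b) Q = 0.5062  (c) BW = 1807 Hz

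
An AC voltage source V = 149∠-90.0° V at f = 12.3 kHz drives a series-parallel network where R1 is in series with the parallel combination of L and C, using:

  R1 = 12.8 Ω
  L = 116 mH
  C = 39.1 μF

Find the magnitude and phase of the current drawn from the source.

Step 1 — Angular frequency: ω = 2π·f = 2π·1.23e+04 = 7.728e+04 rad/s.
Step 2 — Component impedances:
  R1: Z = R = 12.8 Ω
  L: Z = jωL = j·7.728e+04·0.116 = 0 + j8965 Ω
  C: Z = 1/(jωC) = -j/(ω·C) = 0 - j0.3309 Ω
Step 3 — Parallel branch: L || C = 1/(1/L + 1/C) = 0 - j0.3309 Ω.
Step 4 — Series with R1: Z_total = R1 + (L || C) = 12.8 - j0.3309 Ω = 12.8∠-1.5° Ω.
Step 5 — Source phasor: V = 149∠-90.0° V = 0 - j149 V.
Step 6 — Ohm's law: I = V / Z_total = (0 - j149) / (12.8 - j0.3309) = 0.3008 - j11.63 A.
Step 7 — Convert to polar: |I| = 11.64 A, ∠I = -88.5°.

I = 11.64∠-88.5° A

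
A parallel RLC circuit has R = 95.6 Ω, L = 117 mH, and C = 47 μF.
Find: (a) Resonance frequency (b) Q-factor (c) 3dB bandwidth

Step 1 — Resonance: ω₀ = 1/√(LC) = 1/√(0.117·4.7e-05) = 426.4 rad/s.
Step 2 — f₀ = ω₀/(2π) = 67.87 Hz.
Step 3 — Parallel Q: Q = R/(ω₀L) = 95.6/(426.4·0.117) = 1.916.
Step 4 — Bandwidth: Δω = ω₀/Q = 222.6 rad/s; BW = Δω/(2π) = 35.42 Hz.

(a) f₀ = 67.87 Hz  (b) Q = 1.916  (c) BW = 35.42 Hz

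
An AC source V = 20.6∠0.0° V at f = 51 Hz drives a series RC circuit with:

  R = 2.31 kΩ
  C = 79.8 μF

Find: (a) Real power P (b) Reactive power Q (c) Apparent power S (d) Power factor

Step 1 — Angular frequency: ω = 2π·f = 2π·51 = 320.4 rad/s.
Step 2 — Component impedances:
  R: Z = R = 2310 Ω
  C: Z = 1/(jωC) = -j/(ω·C) = 0 - j39.11 Ω
Step 3 — Series combination: Z_total = R + C = 2310 - j39.11 Ω = 2310∠-1.0° Ω.
Step 4 — Source phasor: V = 20.6∠0.0° V = 20.6 V.
Step 5 — Current: I = V / Z = 0.008915 + j0.0001509 A = 0.008916∠1.0° A.
Step 6 — Complex power: S = V·I* = 0.1837 - j0.003109 VA.
Step 7 — Real power: P = Re(S) = 0.1837 W.
Step 8 — Reactive power: Q = Im(S) = -0.003109 VAR.
Step 9 — Apparent power: |S| = 0.1837 VA.
Step 10 — Power factor: PF = P/|S| = 0.9999 (leading).

(a) P = 0.1837 W  (b) Q = -0.003109 VAR  (c) S = 0.1837 VA  (d) PF = 0.9999 (leading)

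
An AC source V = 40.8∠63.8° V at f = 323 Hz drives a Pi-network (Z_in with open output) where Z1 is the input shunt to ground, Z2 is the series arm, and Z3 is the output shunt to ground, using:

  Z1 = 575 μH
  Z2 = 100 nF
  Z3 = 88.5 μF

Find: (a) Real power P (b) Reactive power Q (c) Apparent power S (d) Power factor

Step 1 — Angular frequency: ω = 2π·f = 2π·323 = 2029 rad/s.
Step 2 — Component impedances:
  Z1: Z = jωL = j·2029·0.000575 = 0 + j1.167 Ω
  Z2: Z = 1/(jωC) = -j/(ω·C) = 0 - j4927 Ω
  Z3: Z = 1/(jωC) = -j/(ω·C) = 0 - j5.568 Ω
Step 3 — With open output, the series arm Z2 and the output shunt Z3 appear in series to ground: Z2 + Z3 = 0 - j4933 Ω.
Step 4 — Parallel with input shunt Z1: Z_in = Z1 || (Z2 + Z3) = 0 + j1.167 Ω = 1.167∠90.0° Ω.
Step 5 — Source phasor: V = 40.8∠63.8° V = 18.01 + j36.61 V.
Step 6 — Current: I = V / Z = 31.36 - j15.43 A = 34.95∠-26.2° A.
Step 7 — Complex power: S = V·I* = 0 + j1426 VA.
Step 8 — Real power: P = Re(S) = 0 W.
Step 9 — Reactive power: Q = Im(S) = 1426 VAR.
Step 10 — Apparent power: |S| = 1426 VA.
Step 11 — Power factor: PF = P/|S| = 0 (lagging).

(a) P = 0 W  (b) Q = 1426 VAR  (c) S = 1426 VA  (d) PF = 0 (lagging)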